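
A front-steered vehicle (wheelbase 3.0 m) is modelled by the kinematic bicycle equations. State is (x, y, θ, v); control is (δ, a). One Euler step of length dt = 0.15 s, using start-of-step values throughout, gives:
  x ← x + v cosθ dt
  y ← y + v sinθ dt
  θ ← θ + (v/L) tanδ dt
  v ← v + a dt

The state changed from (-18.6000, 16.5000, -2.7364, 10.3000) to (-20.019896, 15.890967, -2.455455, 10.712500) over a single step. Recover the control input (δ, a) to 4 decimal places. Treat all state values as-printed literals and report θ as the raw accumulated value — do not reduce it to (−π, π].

a = (v'−v)/dt = (0.412500)/0.15 = 2.7500
Δθ = θ'−θ = 0.280945;  (v·dt/L) = 10.3000·0.15/3.0 = 0.515000
tan δ = Δθ·L/(v·dt) = 0.545524  →  δ = 0.4994

δ = 0.4994, a = 2.7500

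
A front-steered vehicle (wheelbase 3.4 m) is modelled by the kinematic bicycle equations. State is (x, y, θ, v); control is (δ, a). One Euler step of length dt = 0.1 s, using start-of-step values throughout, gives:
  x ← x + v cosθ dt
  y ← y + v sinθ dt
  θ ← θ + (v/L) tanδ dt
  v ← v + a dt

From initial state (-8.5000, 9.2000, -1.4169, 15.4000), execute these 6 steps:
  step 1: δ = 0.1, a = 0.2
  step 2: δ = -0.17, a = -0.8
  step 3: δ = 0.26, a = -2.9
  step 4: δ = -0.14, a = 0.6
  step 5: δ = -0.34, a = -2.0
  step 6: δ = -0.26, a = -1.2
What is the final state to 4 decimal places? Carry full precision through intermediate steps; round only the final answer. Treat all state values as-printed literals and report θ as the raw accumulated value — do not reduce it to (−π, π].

after step 1 (δ=0.1, a=0.2): (-8.263934, 7.678201, -1.371454, 15.420000)
after step 2 (δ=-0.17, a=-0.8): (-7.958580, 6.166737, -1.449306, 15.340000)
after step 3 (δ=0.26, a=-2.9): (-7.772672, 4.644044, -1.329283, 15.050000)
after step 4 (δ=-0.14, a=0.6): (-7.412718, 3.182723, -1.391662, 15.110000)
after step 5 (δ=-0.34, a=-2.0): (-7.143491, 1.695902, -1.548867, 14.910000)
after step 6 (δ=-0.26, a=-1.2): (-7.110796, 0.205260, -1.665525, 14.790000)

(-7.1108, 0.2053, -1.6655, 14.7900)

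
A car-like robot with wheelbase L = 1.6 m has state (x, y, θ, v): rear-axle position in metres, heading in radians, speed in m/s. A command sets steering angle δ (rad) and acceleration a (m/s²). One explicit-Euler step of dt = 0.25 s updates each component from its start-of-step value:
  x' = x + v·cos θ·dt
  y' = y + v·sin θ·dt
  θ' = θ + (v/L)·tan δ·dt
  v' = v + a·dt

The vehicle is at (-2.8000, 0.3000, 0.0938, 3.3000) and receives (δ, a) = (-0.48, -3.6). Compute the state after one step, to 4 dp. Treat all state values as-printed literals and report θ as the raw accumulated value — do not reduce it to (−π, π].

(-1.9786, 0.3773, -0.1746, 2.4000)

x' = -2.8000 + 3.3000·cos(0.0938)·0.25 = -1.9786
y' = 0.3000 + 3.3000·sin(0.0938)·0.25 = 0.3773
θ' = 0.0938 + (3.3000/1.6)·tan(-0.48)·0.25 = -0.1746
v' = 3.3000 − 3.6000·0.25 = 2.4000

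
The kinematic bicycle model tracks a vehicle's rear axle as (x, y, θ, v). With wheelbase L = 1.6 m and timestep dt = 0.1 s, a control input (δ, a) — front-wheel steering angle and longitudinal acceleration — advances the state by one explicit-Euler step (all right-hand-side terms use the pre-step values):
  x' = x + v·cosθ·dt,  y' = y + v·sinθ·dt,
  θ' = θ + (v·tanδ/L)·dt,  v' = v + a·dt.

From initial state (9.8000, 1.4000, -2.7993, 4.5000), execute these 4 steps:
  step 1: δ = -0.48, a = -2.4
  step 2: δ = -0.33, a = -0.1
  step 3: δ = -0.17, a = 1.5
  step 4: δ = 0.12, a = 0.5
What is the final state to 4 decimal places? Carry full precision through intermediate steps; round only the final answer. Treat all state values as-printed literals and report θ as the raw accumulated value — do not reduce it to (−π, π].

(8.0963, 1.0957, -3.0494, 4.4500)

after step 1 (δ=-0.48, a=-2.4): (9.376106, 1.248959, -2.945722, 4.260000)
after step 2 (δ=-0.33, a=-0.1): (8.958251, 1.166050, -3.036919, 4.250000)
after step 3 (δ=-0.17, a=1.5): (8.535577, 1.121645, -3.082515, 4.400000)
after step 4 (δ=0.12, a=0.5): (8.096345, 1.095666, -3.049356, 4.450000)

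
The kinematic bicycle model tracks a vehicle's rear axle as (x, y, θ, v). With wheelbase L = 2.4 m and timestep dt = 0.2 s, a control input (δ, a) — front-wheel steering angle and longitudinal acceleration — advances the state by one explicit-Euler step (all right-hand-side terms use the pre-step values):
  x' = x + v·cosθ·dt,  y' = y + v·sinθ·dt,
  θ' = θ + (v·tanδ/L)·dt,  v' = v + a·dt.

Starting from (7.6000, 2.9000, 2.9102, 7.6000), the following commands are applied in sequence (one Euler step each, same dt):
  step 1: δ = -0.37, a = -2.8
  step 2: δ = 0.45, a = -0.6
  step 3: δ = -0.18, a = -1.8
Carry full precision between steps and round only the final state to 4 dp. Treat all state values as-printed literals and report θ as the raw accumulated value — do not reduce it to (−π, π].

(3.5116, 4.1614, 2.8430, 6.5600)

after step 1 (δ=-0.37, a=-2.8): (6.120511, 3.248587, 2.664553, 7.040000)
after step 2 (δ=0.45, a=-0.6): (4.869703, 3.895071, 2.947946, 6.920000)
after step 3 (δ=-0.18, a=-1.8): (3.511571, 4.161407, 2.843010, 6.560000)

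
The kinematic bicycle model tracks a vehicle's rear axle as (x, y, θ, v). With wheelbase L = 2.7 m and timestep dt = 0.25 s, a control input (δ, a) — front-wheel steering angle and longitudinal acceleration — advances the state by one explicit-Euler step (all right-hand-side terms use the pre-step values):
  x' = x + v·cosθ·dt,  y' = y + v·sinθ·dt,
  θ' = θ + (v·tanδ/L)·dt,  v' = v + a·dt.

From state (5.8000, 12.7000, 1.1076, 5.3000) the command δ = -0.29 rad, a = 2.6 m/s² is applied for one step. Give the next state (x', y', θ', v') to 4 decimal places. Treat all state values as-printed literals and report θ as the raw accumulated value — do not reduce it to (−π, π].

(6.3920, 13.8854, 0.9612, 5.9500)

x' = 5.8000 + 5.3000·cos(1.1076)·0.25 = 6.3920
y' = 12.7000 + 5.3000·sin(1.1076)·0.25 = 13.8854
θ' = 1.1076 + (5.3000/2.7)·tan(-0.29)·0.25 = 0.9612
v' = 5.3000 + 2.6000·0.25 = 5.9500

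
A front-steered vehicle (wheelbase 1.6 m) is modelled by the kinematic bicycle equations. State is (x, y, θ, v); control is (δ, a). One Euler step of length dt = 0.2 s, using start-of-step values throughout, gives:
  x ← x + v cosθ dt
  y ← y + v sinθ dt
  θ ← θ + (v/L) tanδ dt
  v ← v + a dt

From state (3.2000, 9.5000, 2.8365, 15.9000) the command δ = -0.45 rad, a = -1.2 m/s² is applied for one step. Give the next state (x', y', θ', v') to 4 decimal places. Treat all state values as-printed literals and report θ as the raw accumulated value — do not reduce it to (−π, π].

x' = 3.2000 + 15.9000·cos(2.8365)·0.2 = 0.1669
y' = 9.5000 + 15.9000·sin(2.8365)·0.2 = 10.4552
θ' = 2.8365 + (15.9000/1.6)·tan(-0.45)·0.2 = 1.8764
v' = 15.9000 − 1.2000·0.2 = 15.6600

(0.1669, 10.4552, 1.8764, 15.6600)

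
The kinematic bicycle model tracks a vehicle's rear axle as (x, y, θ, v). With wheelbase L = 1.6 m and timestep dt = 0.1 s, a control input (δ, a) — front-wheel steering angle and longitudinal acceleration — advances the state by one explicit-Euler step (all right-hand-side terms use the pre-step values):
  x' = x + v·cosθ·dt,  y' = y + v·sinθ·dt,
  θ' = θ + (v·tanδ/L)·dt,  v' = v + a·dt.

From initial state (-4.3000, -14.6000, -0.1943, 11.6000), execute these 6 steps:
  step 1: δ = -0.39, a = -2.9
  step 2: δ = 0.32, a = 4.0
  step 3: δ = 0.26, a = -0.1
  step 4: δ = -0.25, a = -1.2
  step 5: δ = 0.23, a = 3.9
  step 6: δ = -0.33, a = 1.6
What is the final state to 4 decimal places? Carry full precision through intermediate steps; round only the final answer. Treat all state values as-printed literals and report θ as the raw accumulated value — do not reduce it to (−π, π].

(2.4498, -16.1145, -0.3369, 12.1300)

after step 1 (δ=-0.39, a=-2.9): (-3.161828, -14.823973, -0.492315, 11.310000)
after step 2 (δ=0.32, a=4.0): (-2.165144, -15.358559, -0.258064, 11.710000)
after step 3 (δ=0.26, a=-0.1): (-1.032921, -15.657409, -0.063369, 11.700000)
after step 4 (δ=-0.25, a=-1.2): (0.134731, -15.731501, -0.250088, 11.580000)
after step 5 (δ=0.23, a=3.9): (1.256706, -16.018094, -0.080627, 11.970000)
after step 6 (δ=-0.33, a=1.6): (2.449818, -16.114500, -0.336878, 12.130000)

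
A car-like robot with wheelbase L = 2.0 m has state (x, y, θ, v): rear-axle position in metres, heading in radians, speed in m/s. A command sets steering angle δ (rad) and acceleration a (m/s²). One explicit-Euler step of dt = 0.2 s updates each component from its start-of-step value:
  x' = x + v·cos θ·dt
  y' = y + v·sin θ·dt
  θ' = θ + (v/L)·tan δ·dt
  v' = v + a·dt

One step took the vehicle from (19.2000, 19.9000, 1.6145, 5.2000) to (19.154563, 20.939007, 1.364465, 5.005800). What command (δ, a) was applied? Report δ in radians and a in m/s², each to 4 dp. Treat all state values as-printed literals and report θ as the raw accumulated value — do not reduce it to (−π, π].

δ = -0.4482, a = -0.9710

a = (v'−v)/dt = (-0.194200)/0.2 = -0.9710
Δθ = θ'−θ = -0.250035;  (v·dt/L) = 5.2000·0.2/2.0 = 0.520000
tan δ = Δθ·L/(v·dt) = -0.480837  →  δ = -0.4482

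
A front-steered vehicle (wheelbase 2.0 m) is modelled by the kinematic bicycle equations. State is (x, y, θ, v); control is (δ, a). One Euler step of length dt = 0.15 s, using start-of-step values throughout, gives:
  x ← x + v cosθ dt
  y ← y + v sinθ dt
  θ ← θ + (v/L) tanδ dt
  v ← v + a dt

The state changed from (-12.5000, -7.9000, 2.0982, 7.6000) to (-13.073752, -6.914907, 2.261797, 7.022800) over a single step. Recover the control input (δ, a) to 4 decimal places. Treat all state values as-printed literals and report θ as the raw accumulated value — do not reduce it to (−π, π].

a = (v'−v)/dt = (-0.577200)/0.15 = -3.8480
Δθ = θ'−θ = 0.163597;  (v·dt/L) = 7.6000·0.15/2.0 = 0.570000
tan δ = Δθ·L/(v·dt) = 0.287012  →  δ = 0.2795

δ = 0.2795, a = -3.8480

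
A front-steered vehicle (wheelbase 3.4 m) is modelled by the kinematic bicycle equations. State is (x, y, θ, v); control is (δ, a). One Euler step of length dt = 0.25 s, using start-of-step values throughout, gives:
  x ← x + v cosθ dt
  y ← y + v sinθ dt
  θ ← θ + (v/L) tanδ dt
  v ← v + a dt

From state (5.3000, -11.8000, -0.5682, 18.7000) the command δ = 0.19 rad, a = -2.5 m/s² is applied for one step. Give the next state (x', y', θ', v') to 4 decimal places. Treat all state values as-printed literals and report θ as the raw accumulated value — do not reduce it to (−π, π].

x' = 5.3000 + 18.7000·cos(-0.5682)·0.25 = 9.2404
y' = -11.8000 + 18.7000·sin(-0.5682)·0.25 = -14.3157
θ' = -0.5682 + (18.7000/3.4)·tan(0.19)·0.25 = -0.3038
v' = 18.7000 − 2.5000·0.25 = 18.0750

(9.2404, -14.3157, -0.3038, 18.0750)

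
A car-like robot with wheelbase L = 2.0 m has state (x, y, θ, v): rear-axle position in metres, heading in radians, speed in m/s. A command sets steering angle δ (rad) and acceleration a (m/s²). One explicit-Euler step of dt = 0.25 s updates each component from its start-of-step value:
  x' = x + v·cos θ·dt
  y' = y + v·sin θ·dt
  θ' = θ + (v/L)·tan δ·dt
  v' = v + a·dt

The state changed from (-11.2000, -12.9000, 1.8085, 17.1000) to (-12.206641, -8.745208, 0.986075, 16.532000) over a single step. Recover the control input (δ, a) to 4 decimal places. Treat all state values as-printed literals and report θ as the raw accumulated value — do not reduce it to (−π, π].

δ = -0.3673, a = -2.2720

a = (v'−v)/dt = (-0.568000)/0.25 = -2.2720
Δθ = θ'−θ = -0.822425;  (v·dt/L) = 17.1000·0.25/2.0 = 2.137500
tan δ = Δθ·L/(v·dt) = -0.384760  →  δ = -0.3673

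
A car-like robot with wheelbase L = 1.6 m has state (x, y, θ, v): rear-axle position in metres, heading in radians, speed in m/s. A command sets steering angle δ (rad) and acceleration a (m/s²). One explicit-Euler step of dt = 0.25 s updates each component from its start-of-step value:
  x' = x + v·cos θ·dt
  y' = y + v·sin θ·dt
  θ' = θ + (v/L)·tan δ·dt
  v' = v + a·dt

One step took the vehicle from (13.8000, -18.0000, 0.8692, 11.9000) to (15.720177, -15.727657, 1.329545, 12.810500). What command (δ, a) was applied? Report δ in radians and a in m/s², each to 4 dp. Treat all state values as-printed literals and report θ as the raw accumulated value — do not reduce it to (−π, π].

δ = 0.2427, a = 3.6420

a = (v'−v)/dt = (0.910500)/0.25 = 3.6420
Δθ = θ'−θ = 0.460345;  (v·dt/L) = 11.9000·0.25/1.6 = 1.859375
tan δ = Δθ·L/(v·dt) = 0.247581  →  δ = 0.2427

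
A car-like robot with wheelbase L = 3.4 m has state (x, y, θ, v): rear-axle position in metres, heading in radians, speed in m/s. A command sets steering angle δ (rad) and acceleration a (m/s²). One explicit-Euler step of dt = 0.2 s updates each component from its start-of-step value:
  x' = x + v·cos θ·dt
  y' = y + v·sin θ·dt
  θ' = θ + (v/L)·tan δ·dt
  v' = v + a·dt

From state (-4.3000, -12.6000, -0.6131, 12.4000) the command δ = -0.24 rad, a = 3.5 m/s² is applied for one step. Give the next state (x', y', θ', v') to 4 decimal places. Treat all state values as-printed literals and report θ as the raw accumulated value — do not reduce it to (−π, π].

(-2.2717, -14.0270, -0.7916, 13.1000)

x' = -4.3000 + 12.4000·cos(-0.6131)·0.2 = -2.2717
y' = -12.6000 + 12.4000·sin(-0.6131)·0.2 = -14.0270
θ' = -0.6131 + (12.4000/3.4)·tan(-0.24)·0.2 = -0.7916
v' = 12.4000 + 3.5000·0.2 = 13.1000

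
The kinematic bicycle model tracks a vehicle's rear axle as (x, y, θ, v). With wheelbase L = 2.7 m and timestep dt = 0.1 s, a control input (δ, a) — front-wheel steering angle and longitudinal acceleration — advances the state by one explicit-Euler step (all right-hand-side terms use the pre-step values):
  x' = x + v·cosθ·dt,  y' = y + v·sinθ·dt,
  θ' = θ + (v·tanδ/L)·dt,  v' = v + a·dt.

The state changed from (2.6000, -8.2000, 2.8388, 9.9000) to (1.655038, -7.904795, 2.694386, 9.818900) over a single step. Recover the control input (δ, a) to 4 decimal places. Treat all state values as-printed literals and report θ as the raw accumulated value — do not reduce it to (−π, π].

δ = -0.3752, a = -0.8110

a = (v'−v)/dt = (-0.081100)/0.1 = -0.8110
Δθ = θ'−θ = -0.144414;  (v·dt/L) = 9.9000·0.1/2.7 = 0.366667
tan δ = Δθ·L/(v·dt) = -0.393856  →  δ = -0.3752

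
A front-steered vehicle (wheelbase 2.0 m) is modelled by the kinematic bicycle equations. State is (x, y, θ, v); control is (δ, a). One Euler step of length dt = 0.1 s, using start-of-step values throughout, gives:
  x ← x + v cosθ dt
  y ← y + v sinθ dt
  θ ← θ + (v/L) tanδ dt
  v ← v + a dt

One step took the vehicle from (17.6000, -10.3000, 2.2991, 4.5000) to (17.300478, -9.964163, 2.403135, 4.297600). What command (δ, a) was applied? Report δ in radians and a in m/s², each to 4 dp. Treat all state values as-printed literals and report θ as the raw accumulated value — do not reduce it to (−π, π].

a = (v'−v)/dt = (-0.202400)/0.1 = -2.0240
Δθ = θ'−θ = 0.104035;  (v·dt/L) = 4.5000·0.1/2.0 = 0.225000
tan δ = Δθ·L/(v·dt) = 0.462378  →  δ = 0.4331

δ = 0.4331, a = -2.0240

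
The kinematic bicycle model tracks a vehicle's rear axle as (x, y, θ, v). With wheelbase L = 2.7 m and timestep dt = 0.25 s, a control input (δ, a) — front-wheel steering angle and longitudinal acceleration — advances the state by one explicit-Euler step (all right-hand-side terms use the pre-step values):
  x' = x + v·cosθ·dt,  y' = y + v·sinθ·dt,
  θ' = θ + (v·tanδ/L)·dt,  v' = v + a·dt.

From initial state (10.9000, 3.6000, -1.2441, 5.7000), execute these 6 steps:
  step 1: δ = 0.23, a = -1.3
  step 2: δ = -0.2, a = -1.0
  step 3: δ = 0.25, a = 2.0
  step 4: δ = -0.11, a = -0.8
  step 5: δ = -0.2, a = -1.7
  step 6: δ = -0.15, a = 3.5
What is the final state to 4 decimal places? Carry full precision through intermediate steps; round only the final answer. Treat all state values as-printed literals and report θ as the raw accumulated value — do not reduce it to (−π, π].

after step 1 (δ=0.23, a=-1.3): (11.357305, 2.250372, -1.120524, 5.375000)
after step 2 (δ=-0.2, a=-1.0): (11.942119, 1.040555, -1.221410, 5.125000)
after step 3 (δ=0.25, a=2.0): (12.380718, -0.163286, -1.100241, 5.625000)
after step 4 (δ=-0.11, a=-0.8): (13.018286, -1.416700, -1.157765, 5.425000)
after step 5 (δ=-0.2, a=-1.7): (13.562668, -2.658900, -1.259589, 5.000000)
after step 6 (δ=-0.15, a=3.5): (13.945428, -3.848856, -1.329559, 5.875000)

(13.9454, -3.8489, -1.3296, 5.8750)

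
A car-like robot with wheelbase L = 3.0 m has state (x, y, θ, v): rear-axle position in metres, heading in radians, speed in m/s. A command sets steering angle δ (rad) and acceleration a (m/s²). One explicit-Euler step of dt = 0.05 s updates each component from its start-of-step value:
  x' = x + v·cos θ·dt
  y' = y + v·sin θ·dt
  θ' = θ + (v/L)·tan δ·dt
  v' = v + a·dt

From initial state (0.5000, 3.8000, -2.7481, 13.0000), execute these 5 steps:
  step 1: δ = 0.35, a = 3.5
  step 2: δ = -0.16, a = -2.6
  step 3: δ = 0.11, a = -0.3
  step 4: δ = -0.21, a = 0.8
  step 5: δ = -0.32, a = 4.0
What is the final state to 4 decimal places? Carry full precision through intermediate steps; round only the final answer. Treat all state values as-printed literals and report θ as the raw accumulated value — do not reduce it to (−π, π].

(-2.4593, 2.4215, -2.7989, 13.2700)

after step 1 (δ=0.35, a=3.5): (-0.100324, 3.550779, -2.669010, 13.175000)
after step 2 (δ=-0.16, a=-2.6): (-0.686872, 3.250925, -2.704447, 13.045000)
after step 3 (δ=0.11, a=-0.3): (-1.277787, 2.974791, -2.680434, 13.030000)
after step 4 (δ=-0.21, a=0.8): (-1.861230, 2.684883, -2.726721, 13.070000)
after step 5 (δ=-0.32, a=4.0): (-2.459292, 2.421475, -2.798909, 13.270000)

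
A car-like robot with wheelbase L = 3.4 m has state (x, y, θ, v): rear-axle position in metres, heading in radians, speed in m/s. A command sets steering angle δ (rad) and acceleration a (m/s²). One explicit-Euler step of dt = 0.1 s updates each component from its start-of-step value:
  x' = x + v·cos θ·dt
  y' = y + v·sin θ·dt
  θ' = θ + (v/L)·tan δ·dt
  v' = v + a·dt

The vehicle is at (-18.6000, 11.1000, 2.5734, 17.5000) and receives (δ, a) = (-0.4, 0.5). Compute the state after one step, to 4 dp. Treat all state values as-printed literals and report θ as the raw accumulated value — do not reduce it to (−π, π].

(-20.0750, 12.0417, 2.3558, 17.5500)

x' = -18.6000 + 17.5000·cos(2.5734)·0.1 = -20.0750
y' = 11.1000 + 17.5000·sin(2.5734)·0.1 = 12.0417
θ' = 2.5734 + (17.5000/3.4)·tan(-0.4)·0.1 = 2.3558
v' = 17.5000 + 0.5000·0.1 = 17.5500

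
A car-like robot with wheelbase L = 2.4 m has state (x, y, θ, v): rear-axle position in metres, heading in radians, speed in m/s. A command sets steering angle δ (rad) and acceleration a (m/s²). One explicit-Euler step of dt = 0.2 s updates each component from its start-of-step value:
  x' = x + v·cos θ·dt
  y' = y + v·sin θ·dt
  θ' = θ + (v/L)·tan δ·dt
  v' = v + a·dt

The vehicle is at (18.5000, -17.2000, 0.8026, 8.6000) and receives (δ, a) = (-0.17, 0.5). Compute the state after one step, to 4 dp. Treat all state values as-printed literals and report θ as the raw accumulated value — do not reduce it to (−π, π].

(19.6951, -15.9630, 0.6796, 8.7000)

x' = 18.5000 + 8.6000·cos(0.8026)·0.2 = 19.6951
y' = -17.2000 + 8.6000·sin(0.8026)·0.2 = -15.9630
θ' = 0.8026 + (8.6000/2.4)·tan(-0.17)·0.2 = 0.6796
v' = 8.6000 + 0.5000·0.2 = 8.7000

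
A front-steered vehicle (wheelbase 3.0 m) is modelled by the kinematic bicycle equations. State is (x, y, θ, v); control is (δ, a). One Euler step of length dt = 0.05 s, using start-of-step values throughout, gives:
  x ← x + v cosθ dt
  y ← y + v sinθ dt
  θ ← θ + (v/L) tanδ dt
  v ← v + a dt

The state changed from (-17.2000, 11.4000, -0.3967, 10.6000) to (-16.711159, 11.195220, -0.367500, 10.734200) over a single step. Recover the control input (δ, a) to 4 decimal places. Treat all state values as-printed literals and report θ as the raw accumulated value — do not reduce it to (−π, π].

a = (v'−v)/dt = (0.134200)/0.05 = 2.6840
Δθ = θ'−θ = 0.029200;  (v·dt/L) = 10.6000·0.05/3.0 = 0.176667
tan δ = Δθ·L/(v·dt) = 0.165283  →  δ = 0.1638

δ = 0.1638, a = 2.6840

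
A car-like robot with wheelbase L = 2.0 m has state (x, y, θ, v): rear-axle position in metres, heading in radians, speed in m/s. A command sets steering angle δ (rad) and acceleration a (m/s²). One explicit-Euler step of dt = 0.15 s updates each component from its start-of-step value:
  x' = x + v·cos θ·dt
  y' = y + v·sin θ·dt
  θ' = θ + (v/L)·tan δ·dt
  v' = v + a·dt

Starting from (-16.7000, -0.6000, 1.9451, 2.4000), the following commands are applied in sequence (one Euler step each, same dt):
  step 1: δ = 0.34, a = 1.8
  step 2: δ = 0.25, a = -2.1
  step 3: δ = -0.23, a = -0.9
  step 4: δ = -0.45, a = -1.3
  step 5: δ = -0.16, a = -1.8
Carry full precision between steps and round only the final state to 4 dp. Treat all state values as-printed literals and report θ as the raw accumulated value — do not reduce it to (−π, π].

(-17.4207, 0.9933, 1.9136, 1.7550)

after step 1 (δ=0.34, a=1.8): (-16.831625, -0.264926, 2.008773, 2.670000)
after step 2 (δ=0.25, a=-2.1): (-17.001480, 0.097772, 2.059905, 2.355000)
after step 3 (δ=-0.23, a=-0.9): (-17.167451, 0.409604, 2.018549, 2.220000)
after step 4 (δ=-0.45, a=-1.3): (-17.311620, 0.709778, 1.938121, 2.025000)
after step 5 (δ=-0.16, a=-1.8): (-17.420703, 0.993265, 1.913611, 1.755000)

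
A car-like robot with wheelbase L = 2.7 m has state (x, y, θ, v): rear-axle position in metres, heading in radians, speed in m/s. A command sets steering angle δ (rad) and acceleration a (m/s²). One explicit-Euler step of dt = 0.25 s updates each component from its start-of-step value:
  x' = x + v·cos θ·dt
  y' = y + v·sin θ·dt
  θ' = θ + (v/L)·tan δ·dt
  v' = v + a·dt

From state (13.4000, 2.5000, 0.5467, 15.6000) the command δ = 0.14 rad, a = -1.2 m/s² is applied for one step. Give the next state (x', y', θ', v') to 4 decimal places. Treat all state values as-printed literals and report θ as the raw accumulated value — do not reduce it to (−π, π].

(16.7316, 4.5275, 0.7503, 15.3000)

x' = 13.4000 + 15.6000·cos(0.5467)·0.25 = 16.7316
y' = 2.5000 + 15.6000·sin(0.5467)·0.25 = 4.5275
θ' = 0.5467 + (15.6000/2.7)·tan(0.14)·0.25 = 0.7503
v' = 15.6000 − 1.2000·0.25 = 15.3000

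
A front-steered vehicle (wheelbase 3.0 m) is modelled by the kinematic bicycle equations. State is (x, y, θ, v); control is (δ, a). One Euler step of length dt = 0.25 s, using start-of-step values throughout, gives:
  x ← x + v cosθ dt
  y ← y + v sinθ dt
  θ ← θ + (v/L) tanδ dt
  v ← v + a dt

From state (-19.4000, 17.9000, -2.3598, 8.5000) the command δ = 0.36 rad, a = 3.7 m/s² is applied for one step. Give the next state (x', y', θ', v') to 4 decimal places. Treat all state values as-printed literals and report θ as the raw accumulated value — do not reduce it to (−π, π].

x' = -19.4000 + 8.5000·cos(-2.3598)·0.25 = -20.9080
y' = 17.9000 + 8.5000·sin(-2.3598)·0.25 = 16.4028
θ' = -2.3598 + (8.5000/3.0)·tan(0.36)·0.25 = -2.0932
v' = 8.5000 + 3.7000·0.25 = 9.4250

(-20.9080, 16.4028, -2.0932, 9.4250)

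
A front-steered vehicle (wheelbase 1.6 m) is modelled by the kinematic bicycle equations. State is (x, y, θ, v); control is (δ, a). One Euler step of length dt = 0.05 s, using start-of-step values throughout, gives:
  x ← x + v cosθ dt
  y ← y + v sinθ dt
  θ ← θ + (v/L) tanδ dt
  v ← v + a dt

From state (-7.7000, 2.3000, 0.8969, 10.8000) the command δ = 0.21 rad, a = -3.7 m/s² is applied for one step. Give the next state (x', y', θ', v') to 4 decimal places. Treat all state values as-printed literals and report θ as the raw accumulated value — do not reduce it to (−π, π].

(-7.3630, 2.7220, 0.9688, 10.6150)

x' = -7.7000 + 10.8000·cos(0.8969)·0.05 = -7.3630
y' = 2.3000 + 10.8000·sin(0.8969)·0.05 = 2.7220
θ' = 0.8969 + (10.8000/1.6)·tan(0.21)·0.05 = 0.9688
v' = 10.8000 − 3.7000·0.05 = 10.6150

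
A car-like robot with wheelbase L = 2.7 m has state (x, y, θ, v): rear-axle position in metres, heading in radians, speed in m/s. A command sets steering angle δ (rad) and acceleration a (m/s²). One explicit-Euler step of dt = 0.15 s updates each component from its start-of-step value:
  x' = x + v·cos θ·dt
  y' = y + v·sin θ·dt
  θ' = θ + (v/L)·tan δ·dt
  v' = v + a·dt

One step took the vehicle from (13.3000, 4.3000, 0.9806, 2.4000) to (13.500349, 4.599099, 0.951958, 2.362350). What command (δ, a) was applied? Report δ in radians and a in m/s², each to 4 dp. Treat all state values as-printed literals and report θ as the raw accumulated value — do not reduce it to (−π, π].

δ = -0.2116, a = -0.2510

a = (v'−v)/dt = (-0.037650)/0.15 = -0.2510
Δθ = θ'−θ = -0.028642;  (v·dt/L) = 2.4000·0.15/2.7 = 0.133333
tan δ = Δθ·L/(v·dt) = -0.214815  →  δ = -0.2116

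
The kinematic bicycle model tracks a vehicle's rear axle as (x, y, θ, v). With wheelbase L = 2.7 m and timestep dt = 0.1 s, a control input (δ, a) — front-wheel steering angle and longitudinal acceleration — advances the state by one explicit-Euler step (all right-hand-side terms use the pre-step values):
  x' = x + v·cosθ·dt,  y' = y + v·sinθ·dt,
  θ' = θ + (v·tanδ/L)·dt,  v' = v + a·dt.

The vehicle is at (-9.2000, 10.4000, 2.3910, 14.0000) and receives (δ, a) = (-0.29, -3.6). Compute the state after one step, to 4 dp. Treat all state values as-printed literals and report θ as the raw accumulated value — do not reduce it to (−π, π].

(-10.2238, 11.3549, 2.2363, 13.6400)

x' = -9.2000 + 14.0000·cos(2.3910)·0.1 = -10.2238
y' = 10.4000 + 14.0000·sin(2.3910)·0.1 = 11.3549
θ' = 2.3910 + (14.0000/2.7)·tan(-0.29)·0.1 = 2.2363
v' = 14.0000 − 3.6000·0.1 = 13.6400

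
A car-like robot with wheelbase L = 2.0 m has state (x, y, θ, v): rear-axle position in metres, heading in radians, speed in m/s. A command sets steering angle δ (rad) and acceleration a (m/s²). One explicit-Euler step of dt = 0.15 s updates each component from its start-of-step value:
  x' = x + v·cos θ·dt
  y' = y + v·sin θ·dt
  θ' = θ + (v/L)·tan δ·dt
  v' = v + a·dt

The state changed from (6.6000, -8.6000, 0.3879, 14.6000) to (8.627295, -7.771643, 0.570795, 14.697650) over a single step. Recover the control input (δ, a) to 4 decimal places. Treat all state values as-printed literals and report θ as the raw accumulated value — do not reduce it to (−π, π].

δ = 0.1655, a = 0.6510

a = (v'−v)/dt = (0.097650)/0.15 = 0.6510
Δθ = θ'−θ = 0.182895;  (v·dt/L) = 14.6000·0.15/2.0 = 1.095000
tan δ = Δθ·L/(v·dt) = 0.167027  →  δ = 0.1655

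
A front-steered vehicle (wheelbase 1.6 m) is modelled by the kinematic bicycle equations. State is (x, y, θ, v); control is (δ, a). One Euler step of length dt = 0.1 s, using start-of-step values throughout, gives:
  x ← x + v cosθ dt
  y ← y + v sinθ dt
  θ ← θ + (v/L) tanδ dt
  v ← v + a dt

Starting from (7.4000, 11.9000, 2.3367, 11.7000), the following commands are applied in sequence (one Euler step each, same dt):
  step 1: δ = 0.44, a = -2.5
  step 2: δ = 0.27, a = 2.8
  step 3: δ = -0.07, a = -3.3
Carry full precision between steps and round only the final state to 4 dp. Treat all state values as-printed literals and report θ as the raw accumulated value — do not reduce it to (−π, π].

(4.4305, 13.5567, 2.8276, 11.4000)

after step 1 (δ=0.44, a=-2.5): (6.588969, 12.743285, 2.680958, 11.450000)
after step 2 (δ=0.27, a=2.8): (5.563312, 13.252256, 2.879013, 11.730000)
after step 3 (δ=-0.07, a=-3.3): (4.430518, 13.556735, 2.827611, 11.400000)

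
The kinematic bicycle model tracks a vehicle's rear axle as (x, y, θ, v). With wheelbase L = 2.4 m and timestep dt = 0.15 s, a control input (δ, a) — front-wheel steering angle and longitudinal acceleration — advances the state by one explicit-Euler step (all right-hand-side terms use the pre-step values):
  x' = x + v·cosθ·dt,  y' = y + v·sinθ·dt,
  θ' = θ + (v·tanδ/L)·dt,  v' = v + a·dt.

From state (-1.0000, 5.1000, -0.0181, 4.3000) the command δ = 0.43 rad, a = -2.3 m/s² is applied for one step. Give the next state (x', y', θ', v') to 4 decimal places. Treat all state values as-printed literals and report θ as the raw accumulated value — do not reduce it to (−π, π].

x' = -1.0000 + 4.3000·cos(-0.0181)·0.15 = -0.3551
y' = 5.1000 + 4.3000·sin(-0.0181)·0.15 = 5.0883
θ' = -0.0181 + (4.3000/2.4)·tan(0.43)·0.15 = 0.1052
v' = 4.3000 − 2.3000·0.15 = 3.9550

(-0.3551, 5.0883, 0.1052, 3.9550)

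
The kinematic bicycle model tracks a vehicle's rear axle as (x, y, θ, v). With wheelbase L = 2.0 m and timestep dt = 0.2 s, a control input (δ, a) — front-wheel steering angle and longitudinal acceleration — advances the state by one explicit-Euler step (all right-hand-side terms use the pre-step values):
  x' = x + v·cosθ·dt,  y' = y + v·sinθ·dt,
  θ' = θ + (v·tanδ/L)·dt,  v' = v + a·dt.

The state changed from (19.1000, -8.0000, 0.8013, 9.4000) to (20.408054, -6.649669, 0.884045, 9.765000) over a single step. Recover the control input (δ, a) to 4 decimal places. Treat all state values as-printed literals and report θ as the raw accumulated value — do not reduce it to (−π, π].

δ = 0.0878, a = 1.8250

a = (v'−v)/dt = (0.365000)/0.2 = 1.8250
Δθ = θ'−θ = 0.082745;  (v·dt/L) = 9.4000·0.2/2.0 = 0.940000
tan δ = Δθ·L/(v·dt) = 0.088027  →  δ = 0.0878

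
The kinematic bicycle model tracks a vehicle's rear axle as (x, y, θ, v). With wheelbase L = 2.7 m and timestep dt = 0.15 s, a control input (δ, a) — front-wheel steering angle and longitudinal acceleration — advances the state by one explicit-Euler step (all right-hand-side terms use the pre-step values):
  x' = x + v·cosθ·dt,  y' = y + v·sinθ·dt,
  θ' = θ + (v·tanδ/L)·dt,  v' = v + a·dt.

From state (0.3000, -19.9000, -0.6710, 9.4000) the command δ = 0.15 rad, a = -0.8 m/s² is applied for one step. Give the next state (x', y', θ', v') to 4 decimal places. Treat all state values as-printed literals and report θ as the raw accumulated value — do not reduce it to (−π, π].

(1.4043, -20.7767, -0.5921, 9.2800)

x' = 0.3000 + 9.4000·cos(-0.6710)·0.15 = 1.4043
y' = -19.9000 + 9.4000·sin(-0.6710)·0.15 = -20.7767
θ' = -0.6710 + (9.4000/2.7)·tan(0.15)·0.15 = -0.5921
v' = 9.4000 − 0.8000·0.15 = 9.2800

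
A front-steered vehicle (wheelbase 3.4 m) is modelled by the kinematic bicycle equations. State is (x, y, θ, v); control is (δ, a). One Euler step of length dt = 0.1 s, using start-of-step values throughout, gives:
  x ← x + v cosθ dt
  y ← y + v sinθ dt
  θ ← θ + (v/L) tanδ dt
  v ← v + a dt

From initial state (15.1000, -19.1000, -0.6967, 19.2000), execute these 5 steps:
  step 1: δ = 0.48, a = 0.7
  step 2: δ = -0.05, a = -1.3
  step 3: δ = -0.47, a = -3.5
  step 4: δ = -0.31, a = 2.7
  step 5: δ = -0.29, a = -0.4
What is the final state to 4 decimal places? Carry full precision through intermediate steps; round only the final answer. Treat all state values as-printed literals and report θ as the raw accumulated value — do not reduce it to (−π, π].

after step 1 (δ=0.48, a=0.7): (16.572571, -20.332045, -0.402708, 19.270000)
after step 2 (δ=-0.05, a=-1.3): (18.345417, -21.087258, -0.431070, 19.140000)
after step 3 (δ=-0.47, a=-3.5): (20.084322, -21.887010, -0.717025, 18.790000)
after step 4 (δ=-0.31, a=2.7): (21.500645, -23.121785, -0.894053, 19.060000)
after step 5 (δ=-0.29, a=-0.4): (22.694292, -24.607734, -1.061340, 19.020000)

(22.6943, -24.6077, -1.0613, 19.0200)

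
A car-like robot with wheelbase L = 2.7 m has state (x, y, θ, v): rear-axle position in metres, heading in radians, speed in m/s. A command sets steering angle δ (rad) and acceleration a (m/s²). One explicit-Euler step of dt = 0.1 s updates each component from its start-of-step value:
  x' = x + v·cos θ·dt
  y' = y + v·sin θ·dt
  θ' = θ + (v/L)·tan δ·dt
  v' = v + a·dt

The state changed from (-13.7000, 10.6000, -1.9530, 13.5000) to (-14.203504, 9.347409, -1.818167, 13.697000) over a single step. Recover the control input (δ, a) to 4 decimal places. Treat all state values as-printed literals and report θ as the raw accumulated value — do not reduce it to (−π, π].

δ = 0.2634, a = 1.9700

a = (v'−v)/dt = (0.197000)/0.1 = 1.9700
Δθ = θ'−θ = 0.134833;  (v·dt/L) = 13.5000·0.1/2.7 = 0.500000
tan δ = Δθ·L/(v·dt) = 0.269666  →  δ = 0.2634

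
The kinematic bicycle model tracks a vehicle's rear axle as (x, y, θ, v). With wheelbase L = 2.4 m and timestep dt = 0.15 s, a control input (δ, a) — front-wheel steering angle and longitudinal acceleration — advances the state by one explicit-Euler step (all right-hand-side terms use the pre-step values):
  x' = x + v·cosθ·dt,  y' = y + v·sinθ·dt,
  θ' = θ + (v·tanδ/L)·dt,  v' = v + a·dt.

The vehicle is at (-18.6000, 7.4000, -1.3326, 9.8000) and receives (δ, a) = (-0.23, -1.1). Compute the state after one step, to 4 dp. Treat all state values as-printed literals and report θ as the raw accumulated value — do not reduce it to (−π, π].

(-18.2532, 5.9715, -1.4760, 9.6350)

x' = -18.6000 + 9.8000·cos(-1.3326)·0.15 = -18.2532
y' = 7.4000 + 9.8000·sin(-1.3326)·0.15 = 5.9715
θ' = -1.3326 + (9.8000/2.4)·tan(-0.23)·0.15 = -1.4760
v' = 9.8000 − 1.1000·0.15 = 9.6350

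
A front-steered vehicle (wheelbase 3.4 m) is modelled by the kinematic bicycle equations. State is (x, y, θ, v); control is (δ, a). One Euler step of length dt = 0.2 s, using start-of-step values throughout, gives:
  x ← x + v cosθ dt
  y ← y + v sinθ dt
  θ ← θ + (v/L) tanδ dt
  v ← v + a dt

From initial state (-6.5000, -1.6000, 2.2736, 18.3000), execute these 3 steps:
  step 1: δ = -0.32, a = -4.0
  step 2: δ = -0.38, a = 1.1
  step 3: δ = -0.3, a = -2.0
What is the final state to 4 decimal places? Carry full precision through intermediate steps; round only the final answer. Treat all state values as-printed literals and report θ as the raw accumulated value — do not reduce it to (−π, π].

after step 1 (δ=-0.32, a=-4.0): (-8.865676, 1.192701, 1.916869, 17.500000)
after step 2 (δ=-0.38, a=1.1): (-10.052897, 4.485193, 1.505709, 17.720000)
after step 3 (δ=-0.3, a=-2.0): (-9.822390, 8.021689, 1.183271, 17.320000)

(-9.8224, 8.0217, 1.1833, 17.3200)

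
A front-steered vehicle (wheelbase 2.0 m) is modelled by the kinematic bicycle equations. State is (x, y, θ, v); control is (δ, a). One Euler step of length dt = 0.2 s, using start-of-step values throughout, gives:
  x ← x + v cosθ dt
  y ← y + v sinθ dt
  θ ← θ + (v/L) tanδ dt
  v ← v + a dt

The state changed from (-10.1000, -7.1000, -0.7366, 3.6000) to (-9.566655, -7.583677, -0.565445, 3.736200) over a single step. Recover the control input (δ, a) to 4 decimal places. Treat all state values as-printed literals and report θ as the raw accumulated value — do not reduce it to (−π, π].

a = (v'−v)/dt = (0.136200)/0.2 = 0.6810
Δθ = θ'−θ = 0.171155;  (v·dt/L) = 3.6000·0.2/2.0 = 0.360000
tan δ = Δθ·L/(v·dt) = 0.475431  →  δ = 0.4438

δ = 0.4438, a = 0.6810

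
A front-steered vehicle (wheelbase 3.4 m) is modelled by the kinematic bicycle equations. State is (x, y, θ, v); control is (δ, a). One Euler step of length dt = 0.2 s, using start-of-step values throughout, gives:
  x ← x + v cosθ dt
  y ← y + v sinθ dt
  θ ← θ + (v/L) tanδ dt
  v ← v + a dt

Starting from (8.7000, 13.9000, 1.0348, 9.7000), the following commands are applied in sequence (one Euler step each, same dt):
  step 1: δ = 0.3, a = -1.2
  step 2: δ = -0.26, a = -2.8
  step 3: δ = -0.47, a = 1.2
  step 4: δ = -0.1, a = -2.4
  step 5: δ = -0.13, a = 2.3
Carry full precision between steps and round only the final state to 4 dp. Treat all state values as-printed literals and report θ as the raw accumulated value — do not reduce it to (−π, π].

after step 1 (δ=0.3, a=-1.2): (9.690754, 15.567935, 1.211304, 9.460000)
after step 2 (δ=-0.26, a=-2.8): (10.356358, 17.338990, 1.063270, 8.900000)
after step 3 (δ=-0.47, a=1.2): (11.221468, 18.894620, 0.797335, 9.140000)
after step 4 (δ=-0.1, a=-2.4): (12.498537, 20.202549, 0.743391, 8.660000)
after step 5 (δ=-0.13, a=2.3): (13.773598, 21.374745, 0.676792, 9.120000)

(13.7736, 21.3747, 0.6768, 9.1200)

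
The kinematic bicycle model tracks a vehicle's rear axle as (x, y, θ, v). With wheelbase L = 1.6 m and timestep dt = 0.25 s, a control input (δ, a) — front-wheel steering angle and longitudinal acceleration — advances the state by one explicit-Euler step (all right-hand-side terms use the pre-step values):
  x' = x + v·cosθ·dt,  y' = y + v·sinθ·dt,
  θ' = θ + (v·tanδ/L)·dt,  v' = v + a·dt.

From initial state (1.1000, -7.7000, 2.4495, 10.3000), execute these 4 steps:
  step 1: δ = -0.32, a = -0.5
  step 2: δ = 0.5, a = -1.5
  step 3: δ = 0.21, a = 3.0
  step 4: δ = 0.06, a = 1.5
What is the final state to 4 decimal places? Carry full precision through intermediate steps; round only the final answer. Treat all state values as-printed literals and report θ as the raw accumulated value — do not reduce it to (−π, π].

after step 1 (δ=-0.32, a=-0.5): (-0.882524, -6.056764, 1.916170, 10.175000)
after step 2 (δ=0.5, a=-1.5): (-1.743707, -3.663226, 2.784706, 9.800000)
after step 3 (δ=0.21, a=3.0): (-4.039330, -2.807296, 3.111080, 10.550000)
after step 4 (δ=0.06, a=1.5): (-6.675602, -2.726832, 3.210105, 10.925000)

(-6.6756, -2.7268, 3.2101, 10.9250)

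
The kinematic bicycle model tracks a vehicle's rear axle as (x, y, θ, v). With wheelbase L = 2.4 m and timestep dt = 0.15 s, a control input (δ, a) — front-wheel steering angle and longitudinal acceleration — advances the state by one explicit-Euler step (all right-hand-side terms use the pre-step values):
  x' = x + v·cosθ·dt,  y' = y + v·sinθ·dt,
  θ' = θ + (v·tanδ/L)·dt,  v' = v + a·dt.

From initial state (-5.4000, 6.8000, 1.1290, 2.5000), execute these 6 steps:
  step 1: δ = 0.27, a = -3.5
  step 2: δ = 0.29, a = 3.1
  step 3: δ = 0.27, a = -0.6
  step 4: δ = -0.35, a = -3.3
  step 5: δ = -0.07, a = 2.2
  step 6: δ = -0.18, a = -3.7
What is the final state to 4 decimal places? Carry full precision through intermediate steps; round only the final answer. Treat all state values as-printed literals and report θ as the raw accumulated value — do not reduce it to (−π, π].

after step 1 (δ=0.27, a=-3.5): (-5.239663, 7.138994, 1.172243, 1.975000)
after step 2 (δ=0.29, a=3.1): (-5.124693, 7.412025, 1.209079, 2.440000)
after step 3 (δ=0.27, a=-0.6): (-4.995173, 7.754342, 1.251284, 2.350000)
after step 4 (δ=-0.35, a=-3.3): (-4.884451, 8.089001, 1.197671, 1.855000)
after step 5 (δ=-0.07, a=2.2): (-4.783022, 8.348106, 1.189542, 2.185000)
after step 6 (δ=-0.18, a=-3.7): (-4.661071, 8.652323, 1.164692, 1.630000)

(-4.6611, 8.6523, 1.1647, 1.6300)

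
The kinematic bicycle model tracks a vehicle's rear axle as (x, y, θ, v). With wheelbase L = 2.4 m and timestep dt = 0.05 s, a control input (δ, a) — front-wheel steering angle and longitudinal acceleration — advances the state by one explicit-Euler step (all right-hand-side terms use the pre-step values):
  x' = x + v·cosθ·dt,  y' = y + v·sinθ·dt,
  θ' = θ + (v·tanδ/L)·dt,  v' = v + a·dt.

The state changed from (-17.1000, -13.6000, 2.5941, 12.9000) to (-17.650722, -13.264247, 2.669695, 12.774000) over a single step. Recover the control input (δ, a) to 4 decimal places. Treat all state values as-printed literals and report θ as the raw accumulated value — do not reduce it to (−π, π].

δ = 0.2742, a = -2.5200

a = (v'−v)/dt = (-0.126000)/0.05 = -2.5200
Δθ = θ'−θ = 0.075595;  (v·dt/L) = 12.9000·0.05/2.4 = 0.268750
tan δ = Δθ·L/(v·dt) = 0.281284  →  δ = 0.2742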